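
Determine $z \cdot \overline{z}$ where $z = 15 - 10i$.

z * conjugate(z) = |z|^2 = a^2 + b^2
= 15^2 + (-10)^2 = 325


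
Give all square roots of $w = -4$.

|w| = 4, arg(w) = 180°
Root modulus = 4^(1/2) = 2
Root arguments: θ_k = (180° + 360°k)/2 for k = 0, 1, ..., 1
Roots: 2i, -2i


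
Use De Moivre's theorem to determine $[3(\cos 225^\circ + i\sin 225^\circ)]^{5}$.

By De Moivre: z^n = r^n(cos(nθ) + i sin(nθ))
= 3^5(cos(5*225°) + i sin(5*225°))
= 243(cos 45° + i sin 45°)
= 243*sqrt(2)/2 + (243*sqrt(2)/2)i


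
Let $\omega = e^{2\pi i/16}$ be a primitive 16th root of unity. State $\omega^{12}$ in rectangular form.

ω^12 = e^(2πi·12/16) = e^(i·3π/2)
= cos(3π/2) + i sin(3π/2)
= -i


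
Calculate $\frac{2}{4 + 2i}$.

Multiply numerator and denominator by conjugate (4 - 2i):
= (2)(4 - 2i) / (4^2 + 2^2)
= (8 - 4i) / 20
Divide through by 4: (2 - i) / 5
= 2/5 - (1/5)i


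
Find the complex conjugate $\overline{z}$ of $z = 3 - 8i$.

If z = a + bi, then conjugate(z) = a - bi
conjugate(3 - 8i) = 3 + 8i


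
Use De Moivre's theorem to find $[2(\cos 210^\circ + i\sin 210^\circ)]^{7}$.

By De Moivre: z^n = r^n(cos(nθ) + i sin(nθ))
= 2^7(cos(7*210°) + i sin(7*210°))
= 128(cos 30° + i sin 30°)
= 64*sqrt(3) + 64i


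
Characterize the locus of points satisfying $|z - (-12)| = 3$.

|z - z0| = r describes a circle centered at z0 with radius r
Here z0 = -12 and r = 3
Locus: Circle centered at (-12, 0) with radius 3


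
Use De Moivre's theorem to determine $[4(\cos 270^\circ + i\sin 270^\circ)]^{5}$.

By De Moivre: z^n = r^n(cos(nθ) + i sin(nθ))
= 4^5(cos(5*270°) + i sin(5*270°))
= 1024(cos 270° + i sin 270°)
= -1024i


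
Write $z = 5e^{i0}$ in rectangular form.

a = r cos θ = 5 * 1 = 5
b = r sin θ = 5 * 0 = 0
z = 5


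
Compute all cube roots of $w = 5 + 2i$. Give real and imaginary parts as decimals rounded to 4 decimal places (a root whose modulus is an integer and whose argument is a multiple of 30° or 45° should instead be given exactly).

|w| = sqrt(29) ≈ 5.385165, arg(w) ≈ 21.801409°
Root modulus = sqrt(29)^(1/3) ≈ 1.752803
Root arguments: θ_k = (arg(w) + 360°k)/3 for k = 0, 1, ..., 2
Compute each root as (root modulus)(cos θ_k + i sin θ_k) using full-precision intermediates, then round to 4 decimal places.
Roots: 1.7387 + 0.2217i, -1.0614 + 1.3949i, -0.6773 - 1.6166i


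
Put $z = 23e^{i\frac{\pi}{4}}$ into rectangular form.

a = r cos θ = 23 * sqrt(2)/2 = 23*sqrt(2)/2
b = r sin θ = 23 * sqrt(2)/2 = 23*sqrt(2)/2
z = 23*sqrt(2)/2 + (23*sqrt(2)/2)i


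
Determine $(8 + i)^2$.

(a + bi)^2 = a^2 - b^2 + 2abi
= 8^2 - 1^2 + 2*8*1i
= 63 + 16i


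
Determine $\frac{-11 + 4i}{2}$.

Divisor is real, so divide each part by 2:
= -11/2 + 2i


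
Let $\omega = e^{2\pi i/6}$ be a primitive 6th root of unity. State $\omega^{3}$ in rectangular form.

ω^3 = e^(2πi·3/6) = e^(i·1π)
= cos(1π) + i sin(1π)
= -1


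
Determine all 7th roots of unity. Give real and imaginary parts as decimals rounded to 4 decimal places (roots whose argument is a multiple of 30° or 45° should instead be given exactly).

ω_k = e^(2πik/7) = cos(2πk/7) + i sin(2πk/7) for k = 0, 1, ..., 6
Roots: 1, 0.6235 + 0.7818i, -0.2225 + 0.9749i, -0.9010 + 0.4339i, -0.9010 - 0.4339i, -0.2225 - 0.9749i, 0.6235 - 0.7818i


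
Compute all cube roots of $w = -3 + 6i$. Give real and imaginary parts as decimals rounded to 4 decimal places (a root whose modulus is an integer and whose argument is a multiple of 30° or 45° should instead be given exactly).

|w| = sqrt(45) ≈ 6.708204, arg(w) ≈ 116.565051°
Root modulus = sqrt(45)^(1/3) ≈ 1.885973
Root arguments: θ_k = (arg(w) + 360°k)/3 for k = 0, 1, ..., 2
Compute each root as (root modulus)(cos θ_k + i sin θ_k) using full-precision intermediates, then round to 4 decimal places.
Roots: 1.4687 + 1.1832i, -1.7590 + 0.6803i, 0.2903 - 1.8635i


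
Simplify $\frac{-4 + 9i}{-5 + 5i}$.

Multiply numerator and denominator by conjugate (-5 - 5i):
= (-4 + 9i)(-5 - 5i) / ((-5)^2 + 5^2)
= (65 - 25i) / 50
Divide through by 5: (13 - 5i) / 10
= 13/10 - (1/2)i


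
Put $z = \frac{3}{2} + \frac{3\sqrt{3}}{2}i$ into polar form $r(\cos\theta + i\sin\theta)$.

r = |z| = sqrt(a^2 + b^2) = sqrt((3/2)^2 + (3*sqrt(3)/2)^2) = sqrt(9/4 + 27/4) = sqrt(9) = 3
θ = arctan(b/a) = arctan(2.5981/1.5) (quadrant-adjusted) = 60°
z = 3(cos 60° + i sin 60°)


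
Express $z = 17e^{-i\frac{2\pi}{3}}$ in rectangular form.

a = r cos θ = 17 * -1/2 = -17/2
b = r sin θ = 17 * -sqrt(3)/2 = -17*sqrt(3)/2
z = -17/2 - (17*sqrt(3)/2)i


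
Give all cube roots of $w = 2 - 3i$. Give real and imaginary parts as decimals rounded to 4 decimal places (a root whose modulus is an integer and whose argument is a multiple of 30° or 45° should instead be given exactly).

|w| = sqrt(13) ≈ 3.605551, arg(w) ≈ 303.690068°
Root modulus = sqrt(13)^(1/3) ≈ 1.533406
Root arguments: θ_k = (arg(w) + 360°k)/3 for k = 0, 1, ..., 2
Compute each root as (root modulus)(cos θ_k + i sin θ_k) using full-precision intermediates, then round to 4 decimal places.
Roots: -0.2986 + 1.5040i, -1.1532 - 1.0106i, 1.4519 - 0.4934i


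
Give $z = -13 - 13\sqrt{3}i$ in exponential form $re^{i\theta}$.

r = |z| = sqrt((-13)^2 + (-13*sqrt(3))^2) = sqrt(169 + 507) = sqrt(676) = 26
θ = arctan(b/a) = arctan(-22.5167/-13) (quadrant-adjusted) = -120° = -2π/3
z = 26e^(-i*2π/3)


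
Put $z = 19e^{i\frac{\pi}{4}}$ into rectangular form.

a = r cos θ = 19 * sqrt(2)/2 = 19*sqrt(2)/2
b = r sin θ = 19 * sqrt(2)/2 = 19*sqrt(2)/2
z = 19*sqrt(2)/2 + (19*sqrt(2)/2)i


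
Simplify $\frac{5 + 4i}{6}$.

Divisor is real, so divide each part by 6:
= 5/6 + (2/3)i


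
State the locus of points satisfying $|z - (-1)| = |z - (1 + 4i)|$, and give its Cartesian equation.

|z - z1| = |z - z2| means z is equidistant from z1 and z2,
i.e. the perpendicular bisector of the segment from (-1, 0) to (1, 4) (midpoint (0, 2)).
With z = x + yi, square both sides:
(x - (-1))^2 + (y - 0)^2 = (x - 1)^2 + (y - 4)^2
The x^2 and y^2 terms cancel: 4x + 8y = 17 - 1 = 16
Simplify: x + 2y = 4
Locus: Perpendicular bisector of the segment from (-1, 0) to (1, 4): the line x + 2y = 4


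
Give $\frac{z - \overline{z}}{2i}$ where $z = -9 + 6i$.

z - conjugate(z) = 2bi
(z - conjugate(z))/(2i) = 2bi/(2i) = b = 6


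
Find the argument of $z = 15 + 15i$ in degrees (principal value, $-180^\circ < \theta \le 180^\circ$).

θ = arctan(b/a) = arctan(15/15) (quadrant-adjusted) = 45°


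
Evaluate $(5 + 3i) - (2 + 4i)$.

(5 - 2) + (3 - 4)i = 3 - i


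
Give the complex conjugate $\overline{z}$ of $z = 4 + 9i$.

If z = a + bi, then conjugate(z) = a - bi
conjugate(4 + 9i) = 4 - 9i


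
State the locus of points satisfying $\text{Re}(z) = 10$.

Re(z) = x where z = x + yi; the equation x = 10 is satisfied by all points with that x-coordinate
Locus: Vertical line x = 10


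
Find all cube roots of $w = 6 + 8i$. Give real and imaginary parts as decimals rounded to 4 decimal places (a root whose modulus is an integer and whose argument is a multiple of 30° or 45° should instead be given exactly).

|w| = 10, arg(w) ≈ 53.130102°
Root modulus = 10^(1/3) ≈ 2.154435
Root arguments: θ_k = (arg(w) + 360°k)/3 for k = 0, 1, ..., 2
Compute each root as (root modulus)(cos θ_k + i sin θ_k) using full-precision intermediates, then round to 4 decimal places.
Roots: 2.0523 + 0.6554i, -1.5937 + 1.4497i, -0.4586 - 2.1051i


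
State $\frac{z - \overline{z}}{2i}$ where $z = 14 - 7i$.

z - conjugate(z) = 2bi
(z - conjugate(z))/(2i) = 2bi/(2i) = b = -7


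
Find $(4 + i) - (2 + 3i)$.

(4 - 2) + (1 - 3)i = 2 - 2i


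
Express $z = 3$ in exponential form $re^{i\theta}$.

r = |z| = sqrt((3)^2 + (0)^2) = sqrt(9 + 0) = sqrt(9) = 3
b = 0 and a > 0, so z lies on the positive real axis: θ = 0
z = 3e^(i*0) = 3


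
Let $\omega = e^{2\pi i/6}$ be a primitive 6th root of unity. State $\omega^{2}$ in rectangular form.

ω^2 = e^(2πi·2/6) = e^(i·2π/3)
= cos(2π/3) + i sin(2π/3)
= -1/2 + (sqrt(3)/2)i


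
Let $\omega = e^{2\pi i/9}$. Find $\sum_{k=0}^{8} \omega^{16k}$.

Let ζ = ω^16 = e^(2πi·16/9). Since 9 ∤ 16, ζ ≠ 1.
Sum = Σ_{k=0}^{8} ζ^k = (ζ^9 - 1)/(ζ - 1) = (ω^{16·9} - 1)/(ζ - 1) = (1 - 1)/(ζ - 1) = 0


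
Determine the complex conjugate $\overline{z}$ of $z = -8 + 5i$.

If z = a + bi, then conjugate(z) = a - bi
conjugate(-8 + 5i) = -8 - 5i


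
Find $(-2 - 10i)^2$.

(a + bi)^2 = a^2 - b^2 + 2abi
= (-2)^2 - (-10)^2 + 2*(-2)*(-10)i
= -96 + 40i


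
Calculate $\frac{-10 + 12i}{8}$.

Divisor is real, so divide each part by 8:
= -5/4 + (3/2)i


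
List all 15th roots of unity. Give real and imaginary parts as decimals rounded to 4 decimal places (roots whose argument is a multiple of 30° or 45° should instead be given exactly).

ω_k = e^(2πik/15) = cos(2πk/15) + i sin(2πk/15) for k = 0, 1, ..., 14
Roots: 1, 0.9135 + 0.4067i, 0.6691 + 0.7431i, 0.3090 + 0.9511i, -0.1045 + 0.9945i, -1/2 + (sqrt(3)/2)i, -0.8090 + 0.5878i, -0.9781 + 0.2079i, -0.9781 - 0.2079i, -0.8090 - 0.5878i, -1/2 - (sqrt(3)/2)i, -0.1045 - 0.9945i, 0.3090 - 0.9511i, 0.6691 - 0.7431i, 0.9135 - 0.4067i


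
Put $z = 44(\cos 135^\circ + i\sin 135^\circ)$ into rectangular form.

a = r cos θ = 44 * -sqrt(2)/2 = -22*sqrt(2)
b = r sin θ = 44 * sqrt(2)/2 = 22*sqrt(2)
z = -22*sqrt(2) + 22*sqrt(2)i


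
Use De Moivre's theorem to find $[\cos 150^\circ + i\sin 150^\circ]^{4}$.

By De Moivre: z^n = r^n(cos(nθ) + i sin(nθ))
= 1^4(cos(4*150°) + i sin(4*150°))
= 1(cos 240° + i sin 240°)
= -1/2 - (sqrt(3)/2)i


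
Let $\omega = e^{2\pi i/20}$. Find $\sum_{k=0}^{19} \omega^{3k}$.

Let ζ = ω^3 = e^(2πi·3/20). Since 20 ∤ 3, ζ ≠ 1.
Sum = Σ_{k=0}^{19} ζ^k = (ζ^20 - 1)/(ζ - 1) = (ω^{3·20} - 1)/(ζ - 1) = (1 - 1)/(ζ - 1) = 0


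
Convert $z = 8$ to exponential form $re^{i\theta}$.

r = |z| = sqrt((8)^2 + (0)^2) = sqrt(64 + 0) = sqrt(64) = 8
b = 0 and a > 0, so z lies on the positive real axis: θ = 0
z = 8e^(i*0) = 8


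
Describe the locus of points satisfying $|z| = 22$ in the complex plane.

|z| = 22 means sqrt(x^2 + y^2) = 22
This is a circle of radius 22 centered at the origin


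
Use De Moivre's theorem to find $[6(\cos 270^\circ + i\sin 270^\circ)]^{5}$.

By De Moivre: z^n = r^n(cos(nθ) + i sin(nθ))
= 6^5(cos(5*270°) + i sin(5*270°))
= 7776(cos 270° + i sin 270°)
= -7776i


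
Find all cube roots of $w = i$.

|w| = 1, arg(w) = 90°
Root modulus = 1^(1/3) = 1
Root arguments: θ_k = (90° + 360°k)/3 for k = 0, 1, ..., 2
Roots: sqrt(3)/2 + (1/2)i, -sqrt(3)/2 + (1/2)i, -i


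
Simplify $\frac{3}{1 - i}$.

Multiply numerator and denominator by conjugate (1 + i):
= (3)(1 + i) / (1^2 + (-1)^2)
= (3 + 3i) / 2
= 3/2 + (3/2)i


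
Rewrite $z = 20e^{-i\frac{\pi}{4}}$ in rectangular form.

a = r cos θ = 20 * sqrt(2)/2 = 10*sqrt(2)
b = r sin θ = 20 * -sqrt(2)/2 = -10*sqrt(2)
z = 10*sqrt(2) - 10*sqrt(2)i


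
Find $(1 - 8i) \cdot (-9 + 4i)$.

(a1*a2 - b1*b2) + (a1*b2 + b1*a2)i
= (-9 - (-32)) + (4 + 72)i
= 23 + 76i


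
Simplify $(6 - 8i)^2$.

(a + bi)^2 = a^2 - b^2 + 2abi
= 6^2 - (-8)^2 + 2*6*(-8)i
= -28 - 96i


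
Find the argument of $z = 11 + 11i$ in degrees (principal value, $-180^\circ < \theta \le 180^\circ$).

θ = arctan(b/a) = arctan(11/11) (quadrant-adjusted) = 45°


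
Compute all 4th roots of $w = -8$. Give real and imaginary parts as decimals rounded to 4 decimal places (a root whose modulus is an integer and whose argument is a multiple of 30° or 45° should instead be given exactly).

|w| = 8, arg(w) = 180°
Root modulus = 8^(1/4) ≈ 1.681793
Root arguments: θ_k = (180° + 360°k)/4 for k = 0, 1, ..., 3
Compute each root as (root modulus)(cos θ_k + i sin θ_k) using full-precision intermediates, then round to 4 decimal places.
Roots: 1.1892 + 1.1892i, -1.1892 + 1.1892i, -1.1892 - 1.1892i, 1.1892 - 1.1892i


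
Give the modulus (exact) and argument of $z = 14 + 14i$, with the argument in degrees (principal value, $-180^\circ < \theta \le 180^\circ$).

|z| = sqrt(14^2 + 14^2) = sqrt(392)
arg(z) = arctan(b/a) = arctan(14/14) (quadrant-adjusted) = 45°


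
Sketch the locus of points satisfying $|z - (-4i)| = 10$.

|z - z0| = r describes a circle centered at z0 with radius r
Here z0 = -4i and r = 10
Locus: Circle centered at (0, -4) with radius 10


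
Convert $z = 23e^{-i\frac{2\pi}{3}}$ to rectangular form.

a = r cos θ = 23 * -1/2 = -23/2
b = r sin θ = 23 * -sqrt(3)/2 = -23*sqrt(3)/2
z = -23/2 - (23*sqrt(3)/2)i


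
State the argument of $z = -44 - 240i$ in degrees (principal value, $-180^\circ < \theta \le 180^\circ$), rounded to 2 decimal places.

θ = arctan(b/a) = arctan(-240/-44) (quadrant-adjusted) = -100.39°


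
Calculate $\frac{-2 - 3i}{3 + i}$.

Multiply numerator and denominator by conjugate (3 - i):
= (-2 - 3i)(3 - i) / (3^2 + 1^2)
= (-9 - 7i) / 10
= -9/10 - (7/10)i


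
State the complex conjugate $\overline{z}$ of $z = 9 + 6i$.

If z = a + bi, then conjugate(z) = a - bi
conjugate(9 + 6i) = 9 - 6i


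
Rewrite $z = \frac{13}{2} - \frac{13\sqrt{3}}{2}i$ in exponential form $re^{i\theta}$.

r = |z| = sqrt((13/2)^2 + (-13*sqrt(3)/2)^2) = sqrt(169/4 + 507/4) = sqrt(169) = 13
θ = arctan(b/a) = arctan(-11.2583/6.5) (quadrant-adjusted) = -60° = -π/3
z = 13e^(-i*π/3)


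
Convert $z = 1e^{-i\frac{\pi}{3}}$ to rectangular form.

a = r cos θ = 1 * 1/2 = 1/2
b = r sin θ = 1 * -sqrt(3)/2 = -sqrt(3)/2
z = 1/2 - (sqrt(3)/2)i


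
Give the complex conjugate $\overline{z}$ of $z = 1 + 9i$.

If z = a + bi, then conjugate(z) = a - bi
conjugate(1 + 9i) = 1 - 9i


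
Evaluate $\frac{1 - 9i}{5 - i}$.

Multiply numerator and denominator by conjugate (5 + i):
= (1 - 9i)(5 + i) / (5^2 + (-1)^2)
= (14 - 44i) / 26
Divide through by 2: (7 - 22i) / 13
= 7/13 - (22/13)i


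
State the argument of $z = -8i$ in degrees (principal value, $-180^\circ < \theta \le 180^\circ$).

a = 0 and b < 0, so z lies on the negative imaginary axis: θ = -90°


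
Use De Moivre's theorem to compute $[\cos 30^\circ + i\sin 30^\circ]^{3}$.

By De Moivre: z^n = r^n(cos(nθ) + i sin(nθ))
= 1^3(cos(3*30°) + i sin(3*30°))
= 1(cos 90° + i sin 90°)
= i


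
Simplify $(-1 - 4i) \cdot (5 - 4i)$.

(a1*a2 - b1*b2) + (a1*b2 + b1*a2)i
= (-5 - 16) + (4 + (-20))i
= -21 - 16i


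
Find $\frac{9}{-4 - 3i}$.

Multiply numerator and denominator by conjugate (-4 + 3i):
= (9)(-4 + 3i) / ((-4)^2 + (-3)^2)
= (-36 + 27i) / 25
= -36/25 + (27/25)i


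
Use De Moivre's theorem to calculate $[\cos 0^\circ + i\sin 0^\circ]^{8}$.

By De Moivre: z^n = r^n(cos(nθ) + i sin(nθ))
= 1^8(cos(8*0°) + i sin(8*0°))
= 1(cos 0° + i sin 0°)
= 1


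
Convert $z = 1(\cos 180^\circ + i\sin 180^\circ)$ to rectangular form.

a = r cos θ = 1 * -1 = -1
b = r sin θ = 1 * 0 = 0
z = -1


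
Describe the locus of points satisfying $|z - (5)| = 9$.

|z - z0| = r describes a circle centered at z0 with radius r
Here z0 = 5 and r = 9
Locus: Circle centered at (5, 0) with radius 9


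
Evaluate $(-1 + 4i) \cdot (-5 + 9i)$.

(a1*a2 - b1*b2) + (a1*b2 + b1*a2)i
= (5 - 36) + (-9 + (-20))i
= -31 - 29i


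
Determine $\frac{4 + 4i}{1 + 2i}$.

Multiply numerator and denominator by conjugate (1 - 2i):
= (4 + 4i)(1 - 2i) / (1^2 + 2^2)
= (12 - 4i) / 5
= 12/5 - (4/5)i


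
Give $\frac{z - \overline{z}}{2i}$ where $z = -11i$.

z - conjugate(z) = 2bi
(z - conjugate(z))/(2i) = 2bi/(2i) = b = -11


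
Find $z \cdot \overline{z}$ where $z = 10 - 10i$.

z * conjugate(z) = |z|^2 = a^2 + b^2
= 10^2 + (-10)^2 = 200


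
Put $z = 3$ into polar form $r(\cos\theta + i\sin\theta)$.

r = |z| = sqrt(a^2 + b^2) = sqrt((3)^2 + (0)^2) = sqrt(9 + 0) = sqrt(9) = 3
b = 0 and a > 0, so z lies on the positive real axis: θ = 0°
z = 3(cos 0° + i sin 0°)


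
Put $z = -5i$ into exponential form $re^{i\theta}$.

r = |z| = sqrt((0)^2 + (-5)^2) = sqrt(0 + 25) = sqrt(25) = 5
a = 0 and b < 0, so z lies on the negative imaginary axis: θ = -90° = -π/2
z = 5e^(-i*π/2)


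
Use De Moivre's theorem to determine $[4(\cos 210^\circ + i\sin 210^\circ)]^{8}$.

By De Moivre: z^n = r^n(cos(nθ) + i sin(nθ))
= 4^8(cos(8*210°) + i sin(8*210°))
= 65536(cos 240° + i sin 240°)
= -32768 - 32768*sqrt(3)i


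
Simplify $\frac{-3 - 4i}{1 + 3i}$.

Multiply numerator and denominator by conjugate (1 - 3i):
= (-3 - 4i)(1 - 3i) / (1^2 + 3^2)
= (-15 + 5i) / 10
Divide through by 5: (-3 + i) / 2
= -3/2 + (1/2)i


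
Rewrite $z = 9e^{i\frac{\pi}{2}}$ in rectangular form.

a = r cos θ = 9 * 0 = 0
b = r sin θ = 9 * 1 = 9
z = 9i


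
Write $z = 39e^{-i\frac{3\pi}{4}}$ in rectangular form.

a = r cos θ = 39 * -sqrt(2)/2 = -39*sqrt(2)/2
b = r sin θ = 39 * -sqrt(2)/2 = -39*sqrt(2)/2
z = -39*sqrt(2)/2 - (39*sqrt(2)/2)i


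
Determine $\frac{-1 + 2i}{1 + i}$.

Multiply numerator and denominator by conjugate (1 - i):
= (-1 + 2i)(1 - i) / (1^2 + 1^2)
= (1 + 3i) / 2
= 1/2 + (3/2)i


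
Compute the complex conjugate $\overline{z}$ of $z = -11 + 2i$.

If z = a + bi, then conjugate(z) = a - bi
conjugate(-11 + 2i) = -11 - 2i


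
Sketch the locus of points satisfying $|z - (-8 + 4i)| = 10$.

|z - z0| = r describes a circle centered at z0 with radius r
Here z0 = -8 + 4i and r = 10
Locus: Circle centered at (-8, 4) with radius 10


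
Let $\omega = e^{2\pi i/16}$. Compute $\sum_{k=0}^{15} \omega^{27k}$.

Let ζ = ω^27 = e^(2πi·27/16). Since 16 ∤ 27, ζ ≠ 1.
Sum = Σ_{k=0}^{15} ζ^k = (ζ^16 - 1)/(ζ - 1) = (ω^{27·16} - 1)/(ζ - 1) = (1 - 1)/(ζ - 1) = 0


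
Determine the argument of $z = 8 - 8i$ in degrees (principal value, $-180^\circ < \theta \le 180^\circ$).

θ = arctan(b/a) = arctan(-8/8) (quadrant-adjusted) = -45°


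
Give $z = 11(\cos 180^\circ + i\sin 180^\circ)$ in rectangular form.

a = r cos θ = 11 * -1 = -11
b = r sin θ = 11 * 0 = 0
z = -11


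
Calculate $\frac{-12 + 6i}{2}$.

Divisor is real, so divide each part by 2:
= -6 + 3i


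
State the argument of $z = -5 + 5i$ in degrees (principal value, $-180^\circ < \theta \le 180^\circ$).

θ = arctan(b/a) = arctan(5/-5) (quadrant-adjusted) = 135°


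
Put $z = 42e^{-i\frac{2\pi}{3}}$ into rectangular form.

a = r cos θ = 42 * -1/2 = -21
b = r sin θ = 42 * -sqrt(3)/2 = -21*sqrt(3)
z = -21 - 21*sqrt(3)i


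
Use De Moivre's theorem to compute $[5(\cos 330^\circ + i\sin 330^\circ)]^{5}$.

By De Moivre: z^n = r^n(cos(nθ) + i sin(nθ))
= 5^5(cos(5*330°) + i sin(5*330°))
= 3125(cos 210° + i sin 210°)
= -3125*sqrt(3)/2 - (3125/2)i


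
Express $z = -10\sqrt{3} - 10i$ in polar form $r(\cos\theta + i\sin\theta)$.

r = |z| = sqrt(a^2 + b^2) = sqrt((-10*sqrt(3))^2 + (-10)^2) = sqrt(300 + 100) = sqrt(400) = 20
θ = arctan(b/a) = arctan(-10/-17.3205) (quadrant-adjusted) = 210°
z = 20(cos 210° + i sin 210°)


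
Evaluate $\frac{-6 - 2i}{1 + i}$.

Multiply numerator and denominator by conjugate (1 - i):
= (-6 - 2i)(1 - i) / (1^2 + 1^2)
= (-8 + 4i) / 2
= -4 + 2i


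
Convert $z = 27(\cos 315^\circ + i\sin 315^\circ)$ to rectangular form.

a = r cos θ = 27 * sqrt(2)/2 = 27*sqrt(2)/2
b = r sin θ = 27 * -sqrt(2)/2 = -27*sqrt(2)/2
z = 27*sqrt(2)/2 - (27*sqrt(2)/2)i


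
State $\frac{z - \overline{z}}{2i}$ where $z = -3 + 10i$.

z - conjugate(z) = 2bi
(z - conjugate(z))/(2i) = 2bi/(2i) = b = 10


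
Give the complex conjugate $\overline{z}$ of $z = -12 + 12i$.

If z = a + bi, then conjugate(z) = a - bi
conjugate(-12 + 12i) = -12 - 12i


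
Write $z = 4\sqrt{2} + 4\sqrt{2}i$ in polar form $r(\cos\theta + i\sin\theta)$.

r = |z| = sqrt(a^2 + b^2) = sqrt((4*sqrt(2))^2 + (4*sqrt(2))^2) = sqrt(32 + 32) = sqrt(64) = 8
θ = arctan(b/a) = arctan(5.6569/5.6569) (quadrant-adjusted) = 45°
z = 8(cos 45° + i sin 45°)


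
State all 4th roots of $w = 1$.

|w| = 1, arg(w) = 0°
Root modulus = 1^(1/4) = 1
Root arguments: θ_k = (0° + 360°k)/4 for k = 0, 1, ..., 3
Roots: 1, i, -1, -i


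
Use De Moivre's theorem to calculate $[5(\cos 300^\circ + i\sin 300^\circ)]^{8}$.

By De Moivre: z^n = r^n(cos(nθ) + i sin(nθ))
= 5^8(cos(8*300°) + i sin(8*300°))
= 390625(cos 240° + i sin 240°)
= -390625/2 - (390625*sqrt(3)/2)i


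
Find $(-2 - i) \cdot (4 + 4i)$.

(a1*a2 - b1*b2) + (a1*b2 + b1*a2)i
= (-8 - (-4)) + (-8 + (-4))i
= -4 - 12i


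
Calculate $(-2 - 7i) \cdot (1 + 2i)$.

(a1*a2 - b1*b2) + (a1*b2 + b1*a2)i
= (-2 - (-14)) + (-4 + (-7))i
= 12 - 11i


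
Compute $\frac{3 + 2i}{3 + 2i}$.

Multiply numerator and denominator by conjugate (3 - 2i):
= (3 + 2i)(3 - 2i) / (3^2 + 2^2)
= (13) / 13
= 1


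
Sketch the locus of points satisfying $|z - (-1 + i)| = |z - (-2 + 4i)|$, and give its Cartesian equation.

|z - z1| = |z - z2| means z is equidistant from z1 and z2,
i.e. the perpendicular bisector of the segment from (-1, 1) to (-2, 4) (midpoint (-3/2, 5/2)).
With z = x + yi, square both sides:
(x - (-1))^2 + (y - 1)^2 = (x - (-2))^2 + (y - 4)^2
The x^2 and y^2 terms cancel: -2x + 6y = 20 - 2 = 18
Simplify: x - 3y = -9
Locus: Perpendicular bisector of the segment from (-1, 1) to (-2, 4): the line x - 3y = -9


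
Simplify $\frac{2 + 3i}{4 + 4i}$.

Multiply numerator and denominator by conjugate (4 - 4i):
= (2 + 3i)(4 - 4i) / (4^2 + 4^2)
= (20 + 4i) / 32
Divide through by 4: (5 + i) / 8
= 5/8 + (1/8)i


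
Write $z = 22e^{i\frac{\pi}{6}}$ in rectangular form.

a = r cos θ = 22 * sqrt(3)/2 = 11*sqrt(3)
b = r sin θ = 22 * 1/2 = 11
z = 11*sqrt(3) + 11i


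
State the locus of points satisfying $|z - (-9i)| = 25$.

|z - z0| = r describes a circle centered at z0 with radius r
Here z0 = -9i and r = 25
Locus: Circle centered at (0, -9) with radius 25


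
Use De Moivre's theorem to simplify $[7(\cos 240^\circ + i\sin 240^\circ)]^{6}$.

By De Moivre: z^n = r^n(cos(nθ) + i sin(nθ))
= 7^6(cos(6*240°) + i sin(6*240°))
= 117649(cos 0° + i sin 0°)
= 117649


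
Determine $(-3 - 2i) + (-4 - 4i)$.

(-3 + (-4)) + (-2 + (-4))i = -7 - 6i


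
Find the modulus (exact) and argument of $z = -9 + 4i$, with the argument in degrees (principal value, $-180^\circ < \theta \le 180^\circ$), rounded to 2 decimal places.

|z| = sqrt((-9)^2 + 4^2) = sqrt(97)
arg(z) = arctan(b/a) = arctan(4/-9) (quadrant-adjusted) = 156.04°


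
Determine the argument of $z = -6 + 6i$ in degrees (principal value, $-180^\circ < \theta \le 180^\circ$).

θ = arctan(b/a) = arctan(6/-6) (quadrant-adjusted) = 135°


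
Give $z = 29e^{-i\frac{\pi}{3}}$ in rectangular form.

a = r cos θ = 29 * 1/2 = 29/2
b = r sin θ = 29 * -sqrt(3)/2 = -29*sqrt(3)/2
z = 29/2 - (29*sqrt(3)/2)i


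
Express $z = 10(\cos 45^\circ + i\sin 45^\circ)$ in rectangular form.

a = r cos θ = 10 * sqrt(2)/2 = 5*sqrt(2)
b = r sin θ = 10 * sqrt(2)/2 = 5*sqrt(2)
z = 5*sqrt(2) + 5*sqrt(2)i


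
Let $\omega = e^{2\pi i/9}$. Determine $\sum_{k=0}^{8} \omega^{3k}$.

Let ζ = ω^3 = e^(2πi·3/9). Since 9 ∤ 3, ζ ≠ 1.
Sum = Σ_{k=0}^{8} ζ^k = (ζ^9 - 1)/(ζ - 1) = (ω^{3·9} - 1)/(ζ - 1) = (1 - 1)/(ζ - 1) = 0


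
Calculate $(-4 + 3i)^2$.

(a + bi)^2 = a^2 - b^2 + 2abi
= (-4)^2 - 3^2 + 2*(-4)*3i
= 7 - 24i


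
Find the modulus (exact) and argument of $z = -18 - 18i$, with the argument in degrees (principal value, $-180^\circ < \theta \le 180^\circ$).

|z| = sqrt((-18)^2 + (-18)^2) = sqrt(648)
arg(z) = arctan(b/a) = arctan(-18/-18) (quadrant-adjusted) = -135°


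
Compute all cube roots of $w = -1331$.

|w| = 1331, arg(w) = 180°
Root modulus = 1331^(1/3) = 11
Root arguments: θ_k = (180° + 360°k)/3 for k = 0, 1, ..., 2
Roots: 11/2 + (11*sqrt(3)/2)i, -11, 11/2 - (11*sqrt(3)/2)i


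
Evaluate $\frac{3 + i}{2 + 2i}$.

Multiply numerator and denominator by conjugate (2 - 2i):
= (3 + i)(2 - 2i) / (2^2 + 2^2)
= (8 - 4i) / 8
Divide through by 4: (2 - i) / 2
= 1 - (1/2)i


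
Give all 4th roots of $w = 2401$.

|w| = 2401, arg(w) = 0°
Root modulus = 2401^(1/4) = 7
Root arguments: θ_k = (0° + 360°k)/4 for k = 0, 1, ..., 3
Roots: 7, 7i, -7, -7i


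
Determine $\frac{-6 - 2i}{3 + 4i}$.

Multiply numerator and denominator by conjugate (3 - 4i):
= (-6 - 2i)(3 - 4i) / (3^2 + 4^2)
= (-26 + 18i) / 25
= -26/25 + (18/25)i


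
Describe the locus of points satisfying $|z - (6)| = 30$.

|z - z0| = r describes a circle centered at z0 with radius r
Here z0 = 6 and r = 30
Locus: Circle centered at (6, 0) with radius 30


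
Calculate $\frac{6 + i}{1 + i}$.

Multiply numerator and denominator by conjugate (1 - i):
= (6 + i)(1 - i) / (1^2 + 1^2)
= (7 - 5i) / 2
= 7/2 - (5/2)i


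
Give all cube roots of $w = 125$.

|w| = 125, arg(w) = 0°
Root modulus = 125^(1/3) = 5
Root arguments: θ_k = (0° + 360°k)/3 for k = 0, 1, ..., 2
Roots: 5, -5/2 + (5*sqrt(3)/2)i, -5/2 - (5*sqrt(3)/2)i


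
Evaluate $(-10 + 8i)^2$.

(a + bi)^2 = a^2 - b^2 + 2abi
= (-10)^2 - 8^2 + 2*(-10)*8i
= 36 - 160i


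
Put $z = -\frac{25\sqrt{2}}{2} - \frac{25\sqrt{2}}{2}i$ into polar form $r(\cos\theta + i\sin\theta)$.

r = |z| = sqrt(a^2 + b^2) = sqrt((-25*sqrt(2)/2)^2 + (-25*sqrt(2)/2)^2) = sqrt(625/2 + 625/2) = sqrt(625) = 25
θ = arctan(b/a) = arctan(-17.6777/-17.6777) (quadrant-adjusted) = 225°
z = 25(cos 225° + i sin 225°)


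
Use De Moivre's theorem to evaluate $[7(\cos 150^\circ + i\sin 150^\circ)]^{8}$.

By De Moivre: z^n = r^n(cos(nθ) + i sin(nθ))
= 7^8(cos(8*150°) + i sin(8*150°))
= 5764801(cos 120° + i sin 120°)
= -5764801/2 + (5764801*sqrt(3)/2)i


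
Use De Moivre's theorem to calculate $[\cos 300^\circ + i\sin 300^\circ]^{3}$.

By De Moivre: z^n = r^n(cos(nθ) + i sin(nθ))
= 1^3(cos(3*300°) + i sin(3*300°))
= 1(cos 180° + i sin 180°)
= -1


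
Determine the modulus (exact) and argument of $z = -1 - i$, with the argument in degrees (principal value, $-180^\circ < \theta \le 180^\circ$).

|z| = sqrt((-1)^2 + (-1)^2) = sqrt(2)
arg(z) = arctan(b/a) = arctan(-1/-1) (quadrant-adjusted) = -135°


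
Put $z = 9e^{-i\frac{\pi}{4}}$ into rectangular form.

a = r cos θ = 9 * sqrt(2)/2 = 9*sqrt(2)/2
b = r sin θ = 9 * -sqrt(2)/2 = -9*sqrt(2)/2
z = 9*sqrt(2)/2 - (9*sqrt(2)/2)i


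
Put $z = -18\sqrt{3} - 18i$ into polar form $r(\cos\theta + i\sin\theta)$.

r = |z| = sqrt(a^2 + b^2) = sqrt((-18*sqrt(3))^2 + (-18)^2) = sqrt(972 + 324) = sqrt(1296) = 36
θ = arctan(b/a) = arctan(-18/-31.1769) (quadrant-adjusted) = 210°
z = 36(cos 210° + i sin 210°)


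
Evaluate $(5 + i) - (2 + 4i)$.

(5 - 2) + (1 - 4)i = 3 - 3i


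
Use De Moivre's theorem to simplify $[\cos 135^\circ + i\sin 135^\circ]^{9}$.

By De Moivre: z^n = r^n(cos(nθ) + i sin(nθ))
= 1^9(cos(9*135°) + i sin(9*135°))
= 1(cos 135° + i sin 135°)
= -sqrt(2)/2 + (sqrt(2)/2)i


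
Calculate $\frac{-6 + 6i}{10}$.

Divisor is real, so divide each part by 10:
= -3/5 + (3/5)i


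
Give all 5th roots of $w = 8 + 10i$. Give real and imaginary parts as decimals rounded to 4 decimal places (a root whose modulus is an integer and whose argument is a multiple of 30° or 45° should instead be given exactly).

|w| = sqrt(164) ≈ 12.806248, arg(w) ≈ 51.340192°
Root modulus = sqrt(164)^(1/5) ≈ 1.665269
Root arguments: θ_k = (arg(w) + 360°k)/5 for k = 0, 1, ..., 4
Compute each root as (root modulus)(cos θ_k + i sin θ_k) using full-precision intermediates, then round to 4 decimal places.
Roots: 1.6386 + 0.2968i, 0.2240 + 1.6501i, -1.5001 + 0.7230i, -1.1512 - 1.2033i, 0.7887 - 1.4667i


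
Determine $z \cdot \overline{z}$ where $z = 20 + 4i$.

z * conjugate(z) = |z|^2 = a^2 + b^2
= 20^2 + 4^2 = 416


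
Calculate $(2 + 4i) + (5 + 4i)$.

(2 + 5) + (4 + 4)i = 7 + 8i


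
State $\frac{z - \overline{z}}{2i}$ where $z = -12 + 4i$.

z - conjugate(z) = 2bi
(z - conjugate(z))/(2i) = 2bi/(2i) = b = 4


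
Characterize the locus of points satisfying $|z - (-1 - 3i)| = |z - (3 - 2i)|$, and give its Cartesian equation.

|z - z1| = |z - z2| means z is equidistant from z1 and z2,
i.e. the perpendicular bisector of the segment from (-1, -3) to (3, -2) (midpoint (1, -5/2)).
With z = x + yi, square both sides:
(x - (-1))^2 + (y - (-3))^2 = (x - 3)^2 + (y - (-2))^2
The x^2 and y^2 terms cancel: 8x + 2y = 13 - 10 = 3
Simplify: 8x + 2y = 3
Locus: Perpendicular bisector of the segment from (-1, -3) to (3, -2): the line 8x + 2y = 3


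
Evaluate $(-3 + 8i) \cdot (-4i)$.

(a1*a2 - b1*b2) + (a1*b2 + b1*a2)i
= (0 - (-32)) + (12 + 0)i
= 32 + 12i


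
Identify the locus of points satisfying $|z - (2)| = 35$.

|z - z0| = r describes a circle centered at z0 with radius r
Here z0 = 2 and r = 35
Locus: Circle centered at (2, 0) with radius 35


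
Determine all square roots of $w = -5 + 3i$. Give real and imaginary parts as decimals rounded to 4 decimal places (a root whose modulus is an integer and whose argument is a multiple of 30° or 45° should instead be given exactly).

|w| = sqrt(34) ≈ 5.830952, arg(w) ≈ 149.036243°
Root modulus = sqrt(34)^(1/2) ≈ 2.414736
Root arguments: θ_k = (arg(w) + 360°k)/2 for k = 0, 1, ..., 1
Compute each root as (root modulus)(cos θ_k + i sin θ_k) using full-precision intermediates, then round to 4 decimal places.
Roots: 0.6446 + 2.3271i, -0.6446 - 2.3271i


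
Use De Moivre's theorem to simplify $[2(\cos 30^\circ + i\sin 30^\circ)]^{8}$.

By De Moivre: z^n = r^n(cos(nθ) + i sin(nθ))
= 2^8(cos(8*30°) + i sin(8*30°))
= 256(cos 240° + i sin 240°)
= -128 - 128*sqrt(3)i


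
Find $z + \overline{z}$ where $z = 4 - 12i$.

z + conjugate(z) = (a + bi) + (a - bi) = 2a
= 2 * 4 = 8


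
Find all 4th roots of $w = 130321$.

|w| = 130321, arg(w) = 0°
Root modulus = 130321^(1/4) = 19
Root arguments: θ_k = (0° + 360°k)/4 for k = 0, 1, ..., 3
Roots: 19, 19i, -19, -19i


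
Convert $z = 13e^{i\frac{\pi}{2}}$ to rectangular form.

a = r cos θ = 13 * 0 = 0
b = r sin θ = 13 * 1 = 13
z = 13i


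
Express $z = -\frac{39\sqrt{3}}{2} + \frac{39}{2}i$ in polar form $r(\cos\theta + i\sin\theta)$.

r = |z| = sqrt(a^2 + b^2) = sqrt((-39*sqrt(3)/2)^2 + (39/2)^2) = sqrt(4563/4 + 1521/4) = sqrt(1521) = 39
θ = arctan(b/a) = arctan(19.5/-33.775) (quadrant-adjusted) = 150°
z = 39(cos 150° + i sin 150°)


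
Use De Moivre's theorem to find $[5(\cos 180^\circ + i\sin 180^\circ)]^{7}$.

By De Moivre: z^n = r^n(cos(nθ) + i sin(nθ))
= 5^7(cos(7*180°) + i sin(7*180°))
= 78125(cos 180° + i sin 180°)
= -78125


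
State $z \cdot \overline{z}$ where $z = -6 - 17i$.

z * conjugate(z) = |z|^2 = a^2 + b^2
= (-6)^2 + (-17)^2 = 325


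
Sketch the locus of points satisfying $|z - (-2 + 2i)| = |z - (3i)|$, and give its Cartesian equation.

|z - z1| = |z - z2| means z is equidistant from z1 and z2,
i.e. the perpendicular bisector of the segment from (-2, 2) to (0, 3) (midpoint (-1, 5/2)).
With z = x + yi, square both sides:
(x - (-2))^2 + (y - 2)^2 = (x - 0)^2 + (y - 3)^2
The x^2 and y^2 terms cancel: 4x + 2y = 9 - 8 = 1
Simplify: 4x + 2y = 1
Locus: Perpendicular bisector of the segment from (-2, 2) to (0, 3): the line 4x + 2y = 1


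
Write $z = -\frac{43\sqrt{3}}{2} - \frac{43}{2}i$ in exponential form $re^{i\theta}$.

r = |z| = sqrt((-43*sqrt(3)/2)^2 + (-43/2)^2) = sqrt(5547/4 + 1849/4) = sqrt(1849) = 43
θ = arctan(b/a) = arctan(-21.5/-37.2391) (quadrant-adjusted) = 210° = 7π/6
z = 43e^(i*7π/6)


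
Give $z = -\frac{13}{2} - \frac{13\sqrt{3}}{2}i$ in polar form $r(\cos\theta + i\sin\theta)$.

r = |z| = sqrt(a^2 + b^2) = sqrt((-13/2)^2 + (-13*sqrt(3)/2)^2) = sqrt(169/4 + 507/4) = sqrt(169) = 13
θ = arctan(b/a) = arctan(-11.2583/-6.5) (quadrant-adjusted) = 240°
z = 13(cos 240° + i sin 240°)


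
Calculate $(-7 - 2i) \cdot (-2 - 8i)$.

(a1*a2 - b1*b2) + (a1*b2 + b1*a2)i
= (14 - 16) + (56 + 4)i
= -2 + 60i


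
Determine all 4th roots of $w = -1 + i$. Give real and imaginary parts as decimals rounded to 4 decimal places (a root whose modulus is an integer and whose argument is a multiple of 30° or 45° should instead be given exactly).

|w| = sqrt(2) ≈ 1.414214, arg(w) = 135°
Root modulus = sqrt(2)^(1/4) ≈ 1.090508
Root arguments: θ_k = (135° + 360°k)/4 for k = 0, 1, ..., 3
Compute each root as (root modulus)(cos θ_k + i sin θ_k) using full-precision intermediates, then round to 4 decimal places.
Roots: 0.9067 + 0.6059i, -0.6059 + 0.9067i, -0.9067 - 0.6059i, 0.6059 - 0.9067i


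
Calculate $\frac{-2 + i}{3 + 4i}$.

Multiply numerator and denominator by conjugate (3 - 4i):
= (-2 + i)(3 - 4i) / (3^2 + 4^2)
= (-2 + 11i) / 25
= -2/25 + (11/25)i


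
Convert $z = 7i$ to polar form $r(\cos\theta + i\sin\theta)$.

r = |z| = sqrt(a^2 + b^2) = sqrt((0)^2 + (7)^2) = sqrt(0 + 49) = sqrt(49) = 7
a = 0 and b > 0, so z lies on the positive imaginary axis: θ = 90°
z = 7(cos 90° + i sin 90°)


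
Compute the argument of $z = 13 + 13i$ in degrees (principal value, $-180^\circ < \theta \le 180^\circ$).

θ = arctan(b/a) = arctan(13/13) (quadrant-adjusted) = 45°


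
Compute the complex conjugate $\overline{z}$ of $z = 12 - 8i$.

If z = a + bi, then conjugate(z) = a - bi
conjugate(12 - 8i) = 12 + 8i


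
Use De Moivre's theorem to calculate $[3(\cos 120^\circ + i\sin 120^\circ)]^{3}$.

By De Moivre: z^n = r^n(cos(nθ) + i sin(nθ))
= 3^3(cos(3*120°) + i sin(3*120°))
= 27(cos 0° + i sin 0°)
= 27


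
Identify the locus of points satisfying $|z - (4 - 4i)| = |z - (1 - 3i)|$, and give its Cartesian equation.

|z - z1| = |z - z2| means z is equidistant from z1 and z2,
i.e. the perpendicular bisector of the segment from (4, -4) to (1, -3) (midpoint (5/2, -7/2)).
With z = x + yi, square both sides:
(x - 4)^2 + (y - (-4))^2 = (x - 1)^2 + (y - (-3))^2
The x^2 and y^2 terms cancel: -6x + 2y = 10 - 32 = -22
Simplify: 3x - y = 11
Locus: Perpendicular bisector of the segment from (4, -4) to (1, -3): the line 3x - y = 11


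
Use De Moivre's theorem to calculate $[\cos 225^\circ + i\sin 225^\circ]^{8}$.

By De Moivre: z^n = r^n(cos(nθ) + i sin(nθ))
= 1^8(cos(8*225°) + i sin(8*225°))
= 1(cos 0° + i sin 0°)
= 1


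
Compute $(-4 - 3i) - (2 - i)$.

(-4 - 2) + (-3 - (-1))i = -6 - 2i


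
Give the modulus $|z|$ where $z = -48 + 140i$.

|z| = sqrt(a^2 + b^2) = sqrt((-48)^2 + 140^2) = sqrt(21904) = 148


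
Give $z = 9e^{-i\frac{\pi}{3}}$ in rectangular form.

a = r cos θ = 9 * 1/2 = 9/2
b = r sin θ = 9 * -sqrt(3)/2 = -9*sqrt(3)/2
z = 9/2 - (9*sqrt(3)/2)i


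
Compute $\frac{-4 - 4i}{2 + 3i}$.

Multiply numerator and denominator by conjugate (2 - 3i):
= (-4 - 4i)(2 - 3i) / (2^2 + 3^2)
= (-20 + 4i) / 13
= -20/13 + (4/13)i


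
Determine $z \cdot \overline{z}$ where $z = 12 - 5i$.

z * conjugate(z) = |z|^2 = a^2 + b^2
= 12^2 + (-5)^2 = 169


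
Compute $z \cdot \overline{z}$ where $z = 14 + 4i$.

z * conjugate(z) = |z|^2 = a^2 + b^2
= 14^2 + 4^2 = 212


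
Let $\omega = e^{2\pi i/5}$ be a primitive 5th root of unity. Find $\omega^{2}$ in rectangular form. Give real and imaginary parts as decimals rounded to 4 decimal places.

ω^2 = e^(2πi·2/5) = e^(i·4π/5)
= cos(4π/5) + i sin(4π/5)
= -0.8090 + 0.5878i


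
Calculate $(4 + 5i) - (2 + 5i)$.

(4 - 2) + (5 - 5)i = 2


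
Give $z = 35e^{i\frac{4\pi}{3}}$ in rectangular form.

a = r cos θ = 35 * -1/2 = -35/2
b = r sin θ = 35 * -sqrt(3)/2 = -35*sqrt(3)/2
z = -35/2 - (35*sqrt(3)/2)i


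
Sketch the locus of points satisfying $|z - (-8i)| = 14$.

|z - z0| = r describes a circle centered at z0 with radius r
Here z0 = -8i and r = 14
Locus: Circle centered at (0, -8) with radius 14


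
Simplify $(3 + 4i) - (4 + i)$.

(3 - 4) + (4 - 1)i = -1 + 3i


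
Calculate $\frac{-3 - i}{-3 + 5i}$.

Multiply numerator and denominator by conjugate (-3 - 5i):
= (-3 - i)(-3 - 5i) / ((-3)^2 + 5^2)
= (4 + 18i) / 34
Divide through by 2: (2 + 9i) / 17
= 2/17 + (9/17)i


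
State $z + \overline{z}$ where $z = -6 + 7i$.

z + conjugate(z) = (a + bi) + (a - bi) = 2a
= 2 * (-6) = -12


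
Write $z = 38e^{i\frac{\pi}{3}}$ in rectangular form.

a = r cos θ = 38 * 1/2 = 19
b = r sin θ = 38 * sqrt(3)/2 = 19*sqrt(3)
z = 19 + 19*sqrt(3)i


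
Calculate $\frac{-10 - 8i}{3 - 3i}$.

Multiply numerator and denominator by conjugate (3 + 3i):
= (-10 - 8i)(3 + 3i) / (3^2 + (-3)^2)
= (-6 - 54i) / 18
Divide through by 6: (-1 - 9i) / 3
= -1/3 - 3i


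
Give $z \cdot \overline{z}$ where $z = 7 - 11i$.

z * conjugate(z) = |z|^2 = a^2 + b^2
= 7^2 + (-11)^2 = 170


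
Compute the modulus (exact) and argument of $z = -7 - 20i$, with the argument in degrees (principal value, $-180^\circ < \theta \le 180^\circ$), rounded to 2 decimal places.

|z| = sqrt((-7)^2 + (-20)^2) = sqrt(449)
arg(z) = arctan(b/a) = arctan(-20/-7) (quadrant-adjusted) = -109.29°


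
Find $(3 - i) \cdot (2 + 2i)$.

(a1*a2 - b1*b2) + (a1*b2 + b1*a2)i
= (6 - (-2)) + (6 + (-2))i
= 8 + 4i


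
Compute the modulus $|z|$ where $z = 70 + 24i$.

|z| = sqrt(a^2 + b^2) = sqrt(70^2 + 24^2) = sqrt(5476) = 74


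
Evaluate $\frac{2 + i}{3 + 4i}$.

Multiply numerator and denominator by conjugate (3 - 4i):
= (2 + i)(3 - 4i) / (3^2 + 4^2)
= (10 - 5i) / 25
Divide through by 5: (2 - i) / 5
= 2/5 - (1/5)i


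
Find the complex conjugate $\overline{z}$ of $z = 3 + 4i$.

If z = a + bi, then conjugate(z) = a - bi
conjugate(3 + 4i) = 3 - 4i


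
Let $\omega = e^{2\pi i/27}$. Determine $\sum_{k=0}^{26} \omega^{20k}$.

Let ζ = ω^20 = e^(2πi·20/27). Since 27 ∤ 20, ζ ≠ 1.
Sum = Σ_{k=0}^{26} ζ^k = (ζ^27 - 1)/(ζ - 1) = (ω^{20·27} - 1)/(ζ - 1) = (1 - 1)/(ζ - 1) = 0


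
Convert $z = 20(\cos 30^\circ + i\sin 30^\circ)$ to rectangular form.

a = r cos θ = 20 * sqrt(3)/2 = 10*sqrt(3)
b = r sin θ = 20 * 1/2 = 10
z = 10*sqrt(3) + 10i


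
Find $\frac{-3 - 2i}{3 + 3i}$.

Multiply numerator and denominator by conjugate (3 - 3i):
= (-3 - 2i)(3 - 3i) / (3^2 + 3^2)
= (-15 + 3i) / 18
Divide through by 3: (-5 + i) / 6
= -5/6 + (1/6)i


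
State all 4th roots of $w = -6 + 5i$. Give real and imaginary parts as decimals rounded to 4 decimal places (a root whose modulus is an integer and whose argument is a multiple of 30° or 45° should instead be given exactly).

|w| = sqrt(61) ≈ 7.810250, arg(w) ≈ 140.194429°
Root modulus = sqrt(61)^(1/4) ≈ 1.671730
Root arguments: θ_k = (arg(w) + 360°k)/4 for k = 0, 1, ..., 3
Compute each root as (root modulus)(cos θ_k + i sin θ_k) using full-precision intermediates, then round to 4 decimal places.
Roots: 1.3686 + 0.9600i, -0.9600 + 1.3686i, -1.3686 - 0.9600i, 0.9600 - 1.3686i


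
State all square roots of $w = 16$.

|w| = 16, arg(w) = 0°
Root modulus = 16^(1/2) = 4
Root arguments: θ_k = (0° + 360°k)/2 for k = 0, 1, ..., 1
Roots: 4, -4


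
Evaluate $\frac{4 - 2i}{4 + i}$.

Multiply numerator and denominator by conjugate (4 - i):
= (4 - 2i)(4 - i) / (4^2 + 1^2)
= (14 - 12i) / 17
= 14/17 - (12/17)i


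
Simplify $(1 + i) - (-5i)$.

(1 - 0) + (1 - (-5))i = 1 + 6i


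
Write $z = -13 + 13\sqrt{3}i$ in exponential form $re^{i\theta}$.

r = |z| = sqrt((-13)^2 + (13*sqrt(3))^2) = sqrt(169 + 507) = sqrt(676) = 26
θ = arctan(b/a) = arctan(22.5167/-13) (quadrant-adjusted) = 120° = 2π/3
z = 26e^(i*2π/3)


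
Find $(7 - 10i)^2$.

(a + bi)^2 = a^2 - b^2 + 2abi
= 7^2 - (-10)^2 + 2*7*(-10)i
= -51 - 140i


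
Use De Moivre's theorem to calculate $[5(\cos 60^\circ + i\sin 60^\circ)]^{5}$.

By De Moivre: z^n = r^n(cos(nθ) + i sin(nθ))
= 5^5(cos(5*60°) + i sin(5*60°))
= 3125(cos 300° + i sin 300°)
= 3125/2 - (3125*sqrt(3)/2)i
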